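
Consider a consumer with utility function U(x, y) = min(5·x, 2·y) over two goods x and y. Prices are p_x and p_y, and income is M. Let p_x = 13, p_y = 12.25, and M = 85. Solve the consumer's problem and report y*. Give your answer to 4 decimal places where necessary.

With perfect complements, no substitution: consume in ratio x:y = 2:5.
Budget: p_x·x + p_y·(5/2)·x = M, so (2·p_x + 5·p_y)·x = 2·M.
Demand: x*(p_x,p_y,M) = 2·M/(2·p_x + 5·p_y), y* = 5·M/(2·p_x + 5·p_y).
Here 2·13 + 5·12.25 = 87.25, giving y* = 4.8711.

y* = 4.8711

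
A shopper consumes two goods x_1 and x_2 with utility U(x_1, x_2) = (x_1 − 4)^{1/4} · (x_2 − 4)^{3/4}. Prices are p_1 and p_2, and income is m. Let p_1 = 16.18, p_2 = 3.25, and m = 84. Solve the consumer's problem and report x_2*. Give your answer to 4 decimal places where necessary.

Substituting into the budget: x_1* = 4 + 0.25·(m − 4·p_1 − 4·p_2)/p_1, and x_2* = 4 + 0.75·(…)/p_2.
Discretionary income = 84 − 4·16.18 − 4·3.25 = 6.28; x_2* = 4 + 0.75·6.28/3.25 = 5.4492.

x_2* = 5.4492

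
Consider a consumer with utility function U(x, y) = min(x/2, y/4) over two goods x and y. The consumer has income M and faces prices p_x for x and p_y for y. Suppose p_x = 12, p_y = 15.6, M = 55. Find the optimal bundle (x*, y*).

x* = 1.2731, y* = 2.5463

With perfect complements, no substitution: consume in ratio x:y = 2:4.
Budget: p_x·x + p_y·2·x = M, so (2·p_x + 4·p_y)·x = 2·M.
Demand: x*(p_x,p_y,M) = 2·M/(2·p_x + 4·p_y), y* = 4·M/(2·p_x + 4·p_y).
Here 2·12 + 4·15.6 = 86.4, giving x* = 1.2731 and y* = 2.5463.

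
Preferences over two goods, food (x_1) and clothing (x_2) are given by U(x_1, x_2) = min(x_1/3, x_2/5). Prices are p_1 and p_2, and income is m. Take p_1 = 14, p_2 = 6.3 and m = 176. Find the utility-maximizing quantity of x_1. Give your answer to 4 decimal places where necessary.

x_1* = 7.1837

With perfect complements, no substitution: consume in ratio x_1:x_2 = 3:5.
Budget: p_1·x_1 + p_2·(5/3)·x_1 = m, so (3·p_1 + 5·p_2)·x_1 = 3·m.
Demand: x_1*(p_1,p_2,m) = 3·m/(3·p_1 + 5·p_2), x_2* = 5·m/(3·p_1 + 5·p_2).
Here 3·14 + 5·6.3 = 73.5, giving x_1* = 7.1837.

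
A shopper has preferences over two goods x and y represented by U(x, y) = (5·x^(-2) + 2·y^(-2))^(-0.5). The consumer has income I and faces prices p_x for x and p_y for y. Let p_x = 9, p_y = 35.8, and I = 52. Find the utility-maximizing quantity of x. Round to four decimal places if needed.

MU_x ∝ 5·x^(-3), MU_y ∝ 2·y^(-3), so MRS = (5/2)·(y/x)^(3) = p_x/p_y.
Hence y/x = ((2/5)·p_x/p_y)^(1/(3)), i.e. raised to the 1/3 power.
With the ratio pinned down, the budget gives x* = I/(p_x + p_y·(y/x)) and y* = (y/x)·x*.
Numerically y/x = 0.465022, so x* = 52/(9 + 35.8·0.465022) = 2.0275.

x* = 2.0275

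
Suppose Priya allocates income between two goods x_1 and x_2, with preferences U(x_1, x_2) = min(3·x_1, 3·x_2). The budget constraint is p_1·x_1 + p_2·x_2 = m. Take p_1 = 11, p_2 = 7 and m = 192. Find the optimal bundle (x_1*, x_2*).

Leontief preferences: the optimum is at the kink where x_1/3 = x_2/3, i.e. x_2 = x_1.
Budget: p_1·x_1 + p_2·x_1 = m, so (3·p_1 + 3·p_2)·x_1 = 3·m.
Demand: x_1*(p_1,p_2,m) = 3·m/(3·p_1 + 3·p_2), x_2* = 3·m/(3·p_1 + 3·p_2).
Here 3·11 + 3·7 = 54, giving x_1* = 10.6667 and x_2* = 10.6667.

x_1* = 10.6667, x_2* = 10.6667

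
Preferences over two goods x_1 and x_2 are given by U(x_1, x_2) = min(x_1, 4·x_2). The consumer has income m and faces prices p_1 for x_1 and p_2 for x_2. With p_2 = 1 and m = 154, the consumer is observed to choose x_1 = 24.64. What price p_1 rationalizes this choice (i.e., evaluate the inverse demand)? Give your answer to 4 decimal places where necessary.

p_1 = 6

Leontief preferences: the optimum is at the kink where x_1/4 = x_2/1, i.e. x_2 = (1/4)·x_1.
Budget: p_1·x_1 + p_2·(1/4)·x_1 = m, so (4·p_1 + p_2)·x_1 = 4·m.
Demand: x_1*(p_1,p_2,m) = 4·m/(4·p_1 + p_2), x_2* = m/(4·p_1 + p_2).
Set x_1* = 24.64 in the demand function and solve for p_1: p_1 = 6.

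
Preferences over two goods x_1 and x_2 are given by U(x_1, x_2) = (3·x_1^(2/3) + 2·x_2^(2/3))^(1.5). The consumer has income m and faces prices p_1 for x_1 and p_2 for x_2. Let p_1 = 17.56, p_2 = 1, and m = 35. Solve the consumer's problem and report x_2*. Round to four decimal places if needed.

MU_x_1 ∝ 3·x_1^(-1/3), MU_x_2 ∝ 2·x_2^(-1/3), so MRS = (3/2)·(x_2/x_1)^(1/3) = p_1/p_2.
Solve for the ratio: x_2/x_1 = [(2/3)·p_1/p_2]^(3).
Substitute x_2 = (x_2/x_1)·x_1 into the budget: x_1* = m/(p_1 + p_2·(x_2/x_1)).
Numerically x_2/x_1 = 1604.35236, so x_1* = 35/(17.56 + 1·1604.35236) = 0.0216 and x_2* = 1604.35236·0.0216 = 34.6211.

x_2* = 34.6211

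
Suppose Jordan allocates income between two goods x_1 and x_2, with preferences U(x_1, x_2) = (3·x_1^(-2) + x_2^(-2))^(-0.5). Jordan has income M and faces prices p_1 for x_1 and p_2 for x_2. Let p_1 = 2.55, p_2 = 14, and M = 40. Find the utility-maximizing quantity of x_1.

x_1* = 4.9674

MU_x_1 ∝ 3·x_1^(-3), MU_x_2 ∝ x_2^(-3), so MRS = 3·(x_2/x_1)^(3) = p_1/p_2.
Solve for the ratio: x_2/x_1 = [(1/3)·p_1/p_2]^(1/3).
Substitute x_2 = (x_2/x_1)·x_1 into the budget: x_1* = M/(p_1 + p_2·(x_2/x_1)).
Numerically x_2/x_1 = 0.393034, so x_1* = 40/(2.55 + 14·0.393034) = 4.9674.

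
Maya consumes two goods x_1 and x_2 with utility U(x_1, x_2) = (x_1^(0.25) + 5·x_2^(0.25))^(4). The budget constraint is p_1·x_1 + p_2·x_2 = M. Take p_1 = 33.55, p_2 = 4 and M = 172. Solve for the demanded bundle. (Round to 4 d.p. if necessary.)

From the CES first-order condition, (1/5)·(x_2/x_1)^(0.75) = p_1/p_2.
Hence x_2/x_1 = (5·p_1/p_2)^(1/(0.75)), i.e. raised to the 4/3 power.
With the ratio pinned down, the budget gives x_1* = M/(p_1 + p_2·(x_2/x_1)) and x_2* = (x_2/x_1)·x_1*.
Numerically x_2/x_1 = 145.703522, so x_1* = 172/(33.55 + 4·145.703522) = 0.2791 and x_2* = 145.703522·0.2791 = 40.6594.

x_1* = 0.2791, x_2* = 40.6594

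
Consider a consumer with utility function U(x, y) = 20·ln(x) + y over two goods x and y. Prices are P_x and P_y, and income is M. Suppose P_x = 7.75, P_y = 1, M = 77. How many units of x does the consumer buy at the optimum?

x* = 2.5806

Set MRS = P_x/P_y: (20/x)/1 = P_x/P_y.
So x*(P_x,P_y) = 20·P_y/P_x, independent of income; and y* = (M − 20·P_y)/P_y.
At the given prices: x* = 20·1/7.75 = 2.5806.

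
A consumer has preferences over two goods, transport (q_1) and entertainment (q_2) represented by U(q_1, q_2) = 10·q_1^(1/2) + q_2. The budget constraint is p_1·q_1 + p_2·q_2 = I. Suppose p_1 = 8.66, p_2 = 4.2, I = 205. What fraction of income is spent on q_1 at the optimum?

share on q_1 = 0.2484

Utility is quasi-linear in q_2; the FOC for q_1 is 5/√q_1 = p_1/p_2.
Thus q_1* = (5·p_2/p_1)² — independent of I — with the rest of income spent on q_2.
Plugging in: q_1* = (5·4.2/8.66)² = 5.8803, q_2* = 36.6848.
Expenditure on q_1: 8.66·5.8803 = 50.9238; share = 0.2484.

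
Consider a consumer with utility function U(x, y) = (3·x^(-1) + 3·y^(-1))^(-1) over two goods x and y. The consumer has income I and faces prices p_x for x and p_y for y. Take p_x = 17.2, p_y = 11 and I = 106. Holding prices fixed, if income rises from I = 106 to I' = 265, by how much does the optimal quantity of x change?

From the CES first-order condition, (y/x)^(2) = p_x/p_y.
Hence y/x = (p_x/p_y)^(1/(2)), i.e. raised to the 0.5 power.
With the ratio pinned down, the budget gives x* = I/(p_x + p_y·(y/x)) and y* = (y/x)·x*.
Numerically y/x = 1.250454, so x* = 106/(17.2 + 11·1.250454) = 3.4243.
At I' = 265: x* = 8.5608. Change: 8.5608 − 3.4243 = 5.1365.

Δx* = 5.1365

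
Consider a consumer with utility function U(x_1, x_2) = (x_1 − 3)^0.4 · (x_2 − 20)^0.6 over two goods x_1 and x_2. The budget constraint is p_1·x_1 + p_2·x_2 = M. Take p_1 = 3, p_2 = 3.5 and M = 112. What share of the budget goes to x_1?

This is Cobb-Douglas in (x_1−3, x_2−20): tangency gives 0.4·p_2·(x_2−20) = 0.6·p_1·(x_1−3).
Substituting into the budget: x_1* = 3 + 0.4·(M − 3·p_1 − 20·p_2)/p_1, and x_2* = 20 + 0.6·(…)/p_2.
Discretionary income = 112 − 3·3 − 20·3.5 = 33; x_1* = 3 + 0.4·33/3 = 7.4; x_2* = 20 + 0.6·33/3.5 = 25.6571.
Expenditure on x_1: 3·7.4 = 22.2; share = 0.1982.

share on x_1 = 0.1982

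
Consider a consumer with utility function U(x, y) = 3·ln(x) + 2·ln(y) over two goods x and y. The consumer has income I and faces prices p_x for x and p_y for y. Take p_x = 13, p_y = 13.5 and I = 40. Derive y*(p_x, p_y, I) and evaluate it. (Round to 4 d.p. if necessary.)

Tangency: MRS = (3/2)·y/x = p_x/p_y.
So 3·p_y·y = 2·p_x·x; combined with the budget, a share 0.6 of income goes to x.
Demand: x*(p_x,p_y,I) = 0.6·I/p_x and y* = 0.4·I/p_y.
At p_x=13, p_y=13.5, I=40: y* = 0.4·40/13.5 = 1.1852.

y* = 1.1852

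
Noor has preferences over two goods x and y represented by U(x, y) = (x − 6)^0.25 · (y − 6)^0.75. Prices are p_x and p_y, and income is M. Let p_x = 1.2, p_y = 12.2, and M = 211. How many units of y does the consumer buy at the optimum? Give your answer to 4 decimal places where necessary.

Let x' = x−6, y' = y−6. MRS = (1/3)·y'/x' = p_x/p_y.
After buying the subsistence bundle (6, 6), a share 0.25 of the remaining income goes to x: x* = 6 + 0.25·(M − 6p_x − 6p_y)/p_x.
Discretionary income = 211 − 6·1.2 − 6·12.2 = 130.6; y* = 6 + 0.75·130.6/12.2 = 14.0287.

y* = 14.0287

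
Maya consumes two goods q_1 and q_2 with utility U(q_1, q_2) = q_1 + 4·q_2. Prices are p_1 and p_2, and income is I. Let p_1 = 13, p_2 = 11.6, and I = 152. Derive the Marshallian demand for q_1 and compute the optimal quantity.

Perfect substitutes: compare marginal utility per dollar. 1/p_1 vs 4/p_2 → 0.0769 vs 0.3448.
q_2 gives more utility per dollar, so spend all income on q_2: q_2* = I/p_2, q_1* = 0.
Numerically: q_1* = 0, q_2* = 13.1034.

q_1* = 0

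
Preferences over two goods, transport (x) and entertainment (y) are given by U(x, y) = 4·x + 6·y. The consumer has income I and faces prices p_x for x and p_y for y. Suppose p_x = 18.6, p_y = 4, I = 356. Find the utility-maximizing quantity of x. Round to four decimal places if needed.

x* = 0

Linear utility — the consumer picks whichever good has higher MU/price: 4/18.6 = 0.2151 vs 6/4 = 1.5.
y gives more utility per dollar, so spend all income on y: y* = I/p_y, x* = 0.
Numerically: x* = 0, y* = 89.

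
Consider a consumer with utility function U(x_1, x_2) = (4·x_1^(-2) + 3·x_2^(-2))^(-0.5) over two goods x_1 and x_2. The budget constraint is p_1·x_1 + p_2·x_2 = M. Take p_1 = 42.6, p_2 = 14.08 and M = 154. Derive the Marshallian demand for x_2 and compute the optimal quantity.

x_2* = 3.312

MRS = MU_x_1/MU_x_2 = (4/3)·(x_2/x_1)^(3). Set equal to p_1/p_2.
Hence x_2/x_1 = ((3/4)·p_1/p_2)^(1/(3)), i.e. raised to the 1/3 power.
Substitute x_2 = (x_2/x_1)·x_1 into the budget: x_1* = M/(p_1 + p_2·(x_2/x_1)).
Numerically x_2/x_1 = 1.314083, so x_1* = 154/(42.6 + 14.08·1.314083) = 2.5204 and x_2* = 1.314083·2.5204 = 3.312.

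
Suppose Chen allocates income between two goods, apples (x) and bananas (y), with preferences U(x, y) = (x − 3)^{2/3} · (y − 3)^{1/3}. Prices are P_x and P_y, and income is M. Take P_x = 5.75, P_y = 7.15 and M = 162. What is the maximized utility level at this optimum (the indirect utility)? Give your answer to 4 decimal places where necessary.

Let x' = x−3, y' = y−3. MRS = 2·y'/x' = P_x/P_y.
After buying the subsistence bundle (3, 3), a share 2/3 of the remaining income goes to x: x* = 3 + 2/3·(M − 3P_x − 3P_y)/P_x.
Discretionary income = 162 − 3·5.75 − 3·7.15 = 123.3; x* = 3 + 2/3·123.3/5.75 = 17.2957; y* = 3 + 1/3·123.3/7.15 = 8.7483.
Utility at the optimum: U(17.2957, 8.7483) = 10.5515.

V = 10.5515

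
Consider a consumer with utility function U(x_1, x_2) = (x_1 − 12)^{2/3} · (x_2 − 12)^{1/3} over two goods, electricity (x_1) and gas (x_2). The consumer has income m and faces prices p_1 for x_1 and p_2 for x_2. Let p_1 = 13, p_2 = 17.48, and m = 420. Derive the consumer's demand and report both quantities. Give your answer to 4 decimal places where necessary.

x_1* = 14.7815, x_2* = 13.0343

Let x_1' = x_1−12, x_2' = x_2−12. MRS = 2·x_2'/x_1' = p_1/p_2.
After buying the subsistence bundle (12, 12), a share 2/3 of the remaining income goes to x_1: x_1* = 12 + 2/3·(m − 12p_1 − 12p_2)/p_1.
Discretionary income = 420 − 12·13 − 12·17.48 = 54.24; x_1* = 12 + 2/3·54.24/13 = 14.7815; x_2* = 12 + 1/3·54.24/17.48 = 13.0343.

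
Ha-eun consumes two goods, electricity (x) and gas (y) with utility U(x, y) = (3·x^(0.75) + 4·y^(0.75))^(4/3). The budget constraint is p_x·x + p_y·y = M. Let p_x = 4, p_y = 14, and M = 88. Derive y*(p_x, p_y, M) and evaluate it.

y* = 0.4315

MU_x ∝ 3·x^(-0.25), MU_y ∝ 4·y^(-0.25), so MRS = (3/4)·(y/x)^(0.25) = p_x/p_y.
Hence y/x = ((4/3)·p_x/p_y)^(1/(0.25)), i.e. raised to the 4 power.
With the ratio pinned down, the budget gives x* = M/(p_x + p_y·(y/x)) and y* = (y/x)·x*.
Numerically y/x = 0.021061, so x* = 88/(4 + 14·0.021061) = 20.4896 and y* = 0.021061·20.4896 = 0.4315.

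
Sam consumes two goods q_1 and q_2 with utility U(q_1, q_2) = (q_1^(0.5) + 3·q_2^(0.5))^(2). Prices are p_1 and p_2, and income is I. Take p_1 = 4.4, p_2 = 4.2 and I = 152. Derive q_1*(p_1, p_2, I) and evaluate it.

From the CES first-order condition, (1/3)·(q_2/q_1)^(0.5) = p_1/p_2.
Solve for the ratio: q_2/q_1 = [3·p_1/p_2]^(2).
Substitute q_2 = (q_2/q_1)·q_1 into the budget: q_1* = I/(p_1 + p_2·(q_2/q_1)).
Numerically q_2/q_1 = 9.877551, so q_1* = 152/(4.4 + 4.2·9.877551) = 3.3126.

q_1* = 3.3126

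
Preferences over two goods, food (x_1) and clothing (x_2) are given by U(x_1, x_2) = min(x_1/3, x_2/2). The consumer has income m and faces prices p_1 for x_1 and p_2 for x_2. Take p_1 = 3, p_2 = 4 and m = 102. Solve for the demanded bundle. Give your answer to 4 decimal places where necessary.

Leontief preferences: the optimum is at the kink where x_1/3 = x_2/2, i.e. x_2 = (2/3)·x_1.
Budget: p_1·x_1 + p_2·(2/3)·x_1 = m, so (3·p_1 + 2·p_2)·x_1 = 3·m.
Demand: x_1*(p_1,p_2,m) = 3·m/(3·p_1 + 2·p_2), x_2* = 2·m/(3·p_1 + 2·p_2).
Here 3·3 + 2·4 = 17, giving x_1* = 18 and x_2* = 12.

x_1* = 18, x_2* = 12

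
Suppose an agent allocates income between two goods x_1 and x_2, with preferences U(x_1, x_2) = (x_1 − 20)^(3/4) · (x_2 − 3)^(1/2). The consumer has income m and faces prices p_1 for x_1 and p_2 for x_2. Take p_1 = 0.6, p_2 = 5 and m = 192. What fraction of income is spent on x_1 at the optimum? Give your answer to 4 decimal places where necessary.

share on x_1 = 0.5781

MRS = (3/2)·(x_2−3)/(x_1−20). Tangency with p_1/p_2 gives x_2−3 = (2/3)·(p_1/p_2)·(x_1−20).
Substituting into the budget: x_1* = 20 + 0.6·(m − 20·p_1 − 3·p_2)/p_1, and x_2* = 3 + 0.4·(…)/p_2.
Discretionary income = 192 − 20·0.6 − 3·5 = 165; x_1* = 20 + 0.6·165/0.6 = 185; x_2* = 3 + 0.4·165/5 = 16.2.
Expenditure on x_1: 0.6·185 = 111; share = 0.5781.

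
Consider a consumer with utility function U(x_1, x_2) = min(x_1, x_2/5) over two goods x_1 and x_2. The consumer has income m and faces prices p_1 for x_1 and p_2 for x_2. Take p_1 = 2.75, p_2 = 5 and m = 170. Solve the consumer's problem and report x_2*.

Demand: x_1*(p_1,p_2,m) = m/(p_1 + 5·p_2), x_2* = 5·m/(p_1 + 5·p_2).
Here 2.75 + 5·5 = 27.75, giving x_2* = 30.6306.

x_2* = 30.6306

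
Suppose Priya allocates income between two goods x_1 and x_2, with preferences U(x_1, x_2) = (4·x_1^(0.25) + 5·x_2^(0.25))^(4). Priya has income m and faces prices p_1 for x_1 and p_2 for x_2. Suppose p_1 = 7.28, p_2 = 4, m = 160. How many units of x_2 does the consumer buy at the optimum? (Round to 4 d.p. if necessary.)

From the CES first-order condition, (4/5)·(x_2/x_1)^(0.75) = p_1/p_2.
Hence x_2/x_1 = ((5/4)·p_1/p_2)^(1/(0.75)), i.e. raised to the 4/3 power.
With the ratio pinned down, the budget gives x_1* = m/(p_1 + p_2·(x_2/x_1)) and x_2* = (x_2/x_1)·x_1*.
Numerically x_2/x_1 = 2.992094, so x_1* = 160/(7.28 + 4·2.992094) = 8.3124 and x_2* = 2.992094·8.3124 = 24.8715.

x_2* = 24.8715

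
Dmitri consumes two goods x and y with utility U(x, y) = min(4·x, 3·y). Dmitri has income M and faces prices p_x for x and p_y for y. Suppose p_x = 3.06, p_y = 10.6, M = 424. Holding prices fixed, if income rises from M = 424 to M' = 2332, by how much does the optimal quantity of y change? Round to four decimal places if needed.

Leontief preferences: the optimum is at the kink where x/3 = y/4, i.e. y = (4/3)·x.
Budget: p_x·x + p_y·(4/3)·x = M, so (3·p_x + 4·p_y)·x = 3·M.
Demand: x*(p_x,p_y,M) = 3·M/(3·p_x + 4·p_y), y* = 4·M/(3·p_x + 4·p_y).
Here 3·3.06 + 4·10.6 = 51.58, giving y* = 32.881.
At M' = 2332: y* = 180.8453. Change: 180.8453 − 32.881 = 147.9643.

Δy* = 147.9643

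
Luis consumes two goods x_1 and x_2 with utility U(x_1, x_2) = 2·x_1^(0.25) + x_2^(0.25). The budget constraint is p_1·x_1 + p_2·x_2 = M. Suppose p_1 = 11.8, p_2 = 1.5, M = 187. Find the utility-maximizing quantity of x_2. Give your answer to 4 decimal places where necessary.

MRS = MU_x_1/MU_x_2 = 2·(x_2/x_1)^(0.75). Set equal to p_1/p_2.
Hence x_2/x_1 = ((1/2)·p_1/p_2)^(1/(0.75)), i.e. raised to the 4/3 power.
With the ratio pinned down, the budget gives x_1* = M/(p_1 + p_2·(x_2/x_1)) and x_2* = (x_2/x_1)·x_1*.
Numerically x_2/x_1 = 6.208895, so x_1* = 187/(11.8 + 1.5·6.208895) = 8.857 and x_2* = 6.208895·8.857 = 54.9919.

x_2* = 54.9919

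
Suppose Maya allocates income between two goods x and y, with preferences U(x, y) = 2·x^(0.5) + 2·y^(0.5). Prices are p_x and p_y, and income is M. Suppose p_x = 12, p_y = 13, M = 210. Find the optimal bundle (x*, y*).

x* = 9.1, y* = 7.7538

From the CES first-order condition, (y/x)^(0.5) = p_x/p_y.
Hence y/x = (p_x/p_y)^(1/(0.5)), i.e. raised to the 2 power.
With the ratio pinned down, the budget gives x* = M/(p_x + p_y·(y/x)) and y* = (y/x)·x*.
Numerically y/x = 0.852071, so x* = 210/(12 + 13·0.852071) = 9.1 and y* = 0.852071·9.1 = 7.7538.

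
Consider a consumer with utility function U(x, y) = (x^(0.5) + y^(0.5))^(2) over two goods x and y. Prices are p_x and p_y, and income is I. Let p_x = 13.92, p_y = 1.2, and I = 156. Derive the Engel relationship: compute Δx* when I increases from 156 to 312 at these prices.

From the CES first-order condition, (y/x)^(0.5) = p_x/p_y.
Hence y/x = (p_x/p_y)^(1/(0.5)), i.e. raised to the 2 power.
Substitute y = (y/x)·x into the budget: x* = I/(p_x + p_y·(y/x)).
Numerically y/x = 134.56, so x* = 156/(13.92 + 1.2·134.56) = 0.8894.
At I' = 312: x* = 1.7789. Change: 1.7789 − 0.8894 = 0.8894.

Δx* = 0.8894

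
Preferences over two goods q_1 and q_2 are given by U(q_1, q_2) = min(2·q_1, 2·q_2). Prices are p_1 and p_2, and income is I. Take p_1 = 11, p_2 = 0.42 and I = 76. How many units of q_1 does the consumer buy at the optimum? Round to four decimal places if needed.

Leontief preferences: the optimum is at the kink where q_1/2 = q_2/2, i.e. q_2 = q_1.
Budget: p_1·q_1 + p_2·q_1 = I, so (2·p_1 + 2·p_2)·q_1 = 2·I.
Demand: q_1*(p_1,p_2,I) = 2·I/(2·p_1 + 2·p_2), q_2* = 2·I/(2·p_1 + 2·p_2).
Here 2·11 + 2·0.42 = 22.84, giving q_1* = 6.655.

q_1* = 6.655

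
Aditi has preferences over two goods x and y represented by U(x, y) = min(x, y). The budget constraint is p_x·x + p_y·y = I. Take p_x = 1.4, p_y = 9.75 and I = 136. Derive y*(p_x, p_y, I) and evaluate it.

y* = 12.1973

Demand: x*(p_x,p_y,I) = I/(p_x + p_y), y* = I/(p_x + p_y).
Here 1.4 + 9.75 = 11.15, giving y* = 12.1973.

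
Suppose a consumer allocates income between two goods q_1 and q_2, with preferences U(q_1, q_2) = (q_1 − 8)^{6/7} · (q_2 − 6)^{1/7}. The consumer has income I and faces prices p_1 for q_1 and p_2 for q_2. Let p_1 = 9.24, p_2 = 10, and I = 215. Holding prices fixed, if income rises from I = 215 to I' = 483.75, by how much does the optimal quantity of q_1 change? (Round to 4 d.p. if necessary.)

Let q_1' = q_1−8, q_2' = q_2−6. MRS = 6·q_2'/q_1' = p_1/p_2.
After buying the subsistence bundle (8, 6), a share 6/7 of the remaining income goes to q_1: q_1* = 8 + 6/7·(I − 8p_1 − 6p_2)/p_1.
Discretionary income = 215 − 8·9.24 − 6·10 = 81.08; q_1* = 8 + 6/7·81.08/9.24 = 15.5213.
At I' = 483.75: q_1* = 40.4518. Change: 40.4518 − 15.5213 = 24.9304.

Δq_1* = 24.9304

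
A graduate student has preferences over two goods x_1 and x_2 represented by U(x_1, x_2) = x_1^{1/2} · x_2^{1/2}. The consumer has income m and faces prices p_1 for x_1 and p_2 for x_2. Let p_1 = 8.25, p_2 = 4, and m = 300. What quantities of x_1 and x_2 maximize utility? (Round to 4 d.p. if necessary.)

The MRS is x_2/x_1. Set MRS = p_1/p_2.
Rearranging, p_2·x_2 = p_1·x_1. Substituting into the budget gives p_1·x_1·(1 + 1) = m.
Demand: x_1*(p_1,p_2,m) = 0.5·m/p_1 and x_2* = 0.5·m/p_2.
At p_1=8.25, p_2=4, m=300: x_1* = 0.5·300/8.25 = 18.1818, x_2* = 37.5.

x_1* = 18.1818, x_2* = 37.5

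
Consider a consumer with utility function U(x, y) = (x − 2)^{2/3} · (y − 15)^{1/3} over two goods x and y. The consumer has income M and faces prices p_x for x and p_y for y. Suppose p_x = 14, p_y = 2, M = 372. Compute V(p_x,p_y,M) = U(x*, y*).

This is Cobb-Douglas in (x−2, y−15): tangency gives 2/3·p_y·(y−15) = 1/3·p_x·(x−2).
Substituting into the budget: x* = 2 + 2/3·(M − 2·p_x − 15·p_y)/p_x, and y* = 15 + 1/3·(…)/p_y.
Discretionary income = 372 − 2·14 − 15·2 = 314; x* = 2 + 2/3·314/14 = 16.9524; y* = 15 + 1/3·314/2 = 67.3333.
Utility at the optimum: U(16.9524, 67.3333) = 22.7021.

V = 22.7021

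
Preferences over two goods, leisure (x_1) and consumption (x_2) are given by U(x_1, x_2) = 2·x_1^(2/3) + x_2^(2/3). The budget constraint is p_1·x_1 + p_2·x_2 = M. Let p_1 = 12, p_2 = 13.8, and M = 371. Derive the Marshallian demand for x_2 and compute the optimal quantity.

x_2* = 2.3216

From the CES first-order condition, 2·(x_2/x_1)^(1/3) = p_1/p_2.
Hence x_2/x_1 = ((1/2)·p_1/p_2)^(1/(1/3)), i.e. raised to the 3 power.
Substitute x_2 = (x_2/x_1)·x_1 into the budget: x_1* = M/(p_1 + p_2·(x_2/x_1)).
Numerically x_2/x_1 = 0.08219, so x_1* = 371/(12 + 13.8·0.08219) = 28.2468 and x_2* = 0.08219·28.2468 = 2.3216.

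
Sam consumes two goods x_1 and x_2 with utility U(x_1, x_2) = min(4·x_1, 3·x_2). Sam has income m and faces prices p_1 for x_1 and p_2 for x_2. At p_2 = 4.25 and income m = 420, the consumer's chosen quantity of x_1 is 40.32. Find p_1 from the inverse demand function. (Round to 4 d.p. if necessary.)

p_1 = 4.75

With perfect complements, no substitution: consume in ratio x_1:x_2 = 3:4.
Budget: p_1·x_1 + p_2·(4/3)·x_1 = m, so (3·p_1 + 4·p_2)·x_1 = 3·m.
Demand: x_1*(p_1,p_2,m) = 3·m/(3·p_1 + 4·p_2), x_2* = 4·m/(3·p_1 + 4·p_2).
Set x_1* = 40.32 in the demand function and solve for p_1: p_1 = 4.75.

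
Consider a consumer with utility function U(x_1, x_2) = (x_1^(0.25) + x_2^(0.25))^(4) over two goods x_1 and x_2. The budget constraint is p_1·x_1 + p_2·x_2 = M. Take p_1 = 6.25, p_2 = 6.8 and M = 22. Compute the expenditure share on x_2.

MRS = MU_x_1/MU_x_2 = (x_2/x_1)^(0.75). Set equal to p_1/p_2.
Solve for the ratio: x_2/x_1 = [p_1/p_2]^(4/3).
Substitute x_2 = (x_2/x_1)·x_1 into the budget: x_1* = M/(p_1 + p_2·(x_2/x_1)).
Numerically x_2/x_1 = 0.893638, so x_1* = 22/(6.25 + 6.8·0.893638) = 1.7847 and x_2* = 0.893638·1.7847 = 1.5949.
Expenditure on x_2: 6.8·1.5949 = 10.8454; share = 0.493.

share on x_2 = 0.493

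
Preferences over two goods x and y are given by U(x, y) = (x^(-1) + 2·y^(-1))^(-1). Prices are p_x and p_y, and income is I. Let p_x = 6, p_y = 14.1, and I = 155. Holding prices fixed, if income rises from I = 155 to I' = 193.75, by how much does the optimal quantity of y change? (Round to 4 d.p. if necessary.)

Δy* = 1.8807

With the ratio pinned down, the budget gives x* = I/(p_x + p_y·(y/x)) and y* = (y/x)·x*.
Numerically y/x = 0.922531, so x* = 155/(6 + 14.1·0.922531) = 8.1546 and y* = 0.922531·8.1546 = 7.5229.
At I' = 193.75: y* = 9.4036. Change: 9.4036 − 7.5229 = 1.8807.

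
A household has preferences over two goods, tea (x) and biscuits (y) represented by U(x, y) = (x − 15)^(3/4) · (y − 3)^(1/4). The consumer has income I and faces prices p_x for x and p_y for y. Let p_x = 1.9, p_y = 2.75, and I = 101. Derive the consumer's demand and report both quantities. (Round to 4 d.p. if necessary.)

x* = 40.3618, y* = 8.8409

Let x' = x−15, y' = y−3. MRS = 3·y'/x' = p_x/p_y.
Substituting into the budget: x* = 15 + 0.75·(I − 15·p_x − 3·p_y)/p_x, and y* = 3 + 0.25·(…)/p_y.
Discretionary income = 101 − 15·1.9 − 3·2.75 = 64.25; x* = 15 + 0.75·64.25/1.9 = 40.3618; y* = 3 + 0.25·64.25/2.75 = 8.8409.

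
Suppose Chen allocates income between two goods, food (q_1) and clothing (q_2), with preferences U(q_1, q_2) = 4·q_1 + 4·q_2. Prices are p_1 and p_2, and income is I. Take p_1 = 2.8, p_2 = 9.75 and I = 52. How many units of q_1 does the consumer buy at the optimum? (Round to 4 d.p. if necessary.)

q_1* = 18.5714

Linear utility — the consumer picks whichever good has higher MU/price: 4/2.8 = 1.4286 vs 4/9.75 = 0.4103.
q_1 gives more utility per dollar, so spend all income on q_1: q_1* = I/p_1, q_2* = 0.
Numerically: q_1* = 18.5714, q_2* = 0.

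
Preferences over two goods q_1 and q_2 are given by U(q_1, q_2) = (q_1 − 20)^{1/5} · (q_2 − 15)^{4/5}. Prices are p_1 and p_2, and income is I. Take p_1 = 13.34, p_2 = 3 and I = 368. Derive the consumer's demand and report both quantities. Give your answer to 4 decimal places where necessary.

q_1* = 20.8426, q_2* = 29.9867

Let q_1' = q_1−20, q_2' = q_2−15. MRS = (1/4)·q_2'/q_1' = p_1/p_2.
After buying the subsistence bundle (20, 15), a share 0.2 of the remaining income goes to q_1: q_1* = 20 + 0.2·(I − 20p_1 − 15p_2)/p_1.
Discretionary income = 368 − 20·13.34 − 15·3 = 56.2; q_1* = 20 + 0.2·56.2/13.34 = 20.8426; q_2* = 15 + 0.8·56.2/3 = 29.9867.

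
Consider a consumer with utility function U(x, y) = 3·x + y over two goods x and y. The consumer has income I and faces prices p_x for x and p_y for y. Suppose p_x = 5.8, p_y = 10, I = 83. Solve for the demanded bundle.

x* = 14.3103, y* = 0

Perfect substitutes: compare marginal utility per dollar. 3/p_x vs 1/p_y → 0.5172 vs 0.1.
x gives more utility per dollar, so spend all income on x: x* = I/p_x, y* = 0.
Numerically: x* = 14.3103, y* = 0.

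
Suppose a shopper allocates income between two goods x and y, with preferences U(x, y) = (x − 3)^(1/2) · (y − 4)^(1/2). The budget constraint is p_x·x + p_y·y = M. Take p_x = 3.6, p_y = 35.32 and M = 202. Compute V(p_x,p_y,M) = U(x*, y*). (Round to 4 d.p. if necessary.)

V = 2.2135

Let x' = x−3, y' = y−4. MRS = y'/x' = p_x/p_y.
After buying the subsistence bundle (3, 4), a share 0.5 of the remaining income goes to x: x* = 3 + 0.5·(M − 3p_x − 4p_y)/p_x.
Discretionary income = 202 − 3·3.6 − 4·35.32 = 49.92; x* = 3 + 0.5·49.92/3.6 = 9.9333; y* = 4 + 0.5·49.92/35.32 = 4.7067.
Utility at the optimum: U(9.9333, 4.7067) = 2.2135.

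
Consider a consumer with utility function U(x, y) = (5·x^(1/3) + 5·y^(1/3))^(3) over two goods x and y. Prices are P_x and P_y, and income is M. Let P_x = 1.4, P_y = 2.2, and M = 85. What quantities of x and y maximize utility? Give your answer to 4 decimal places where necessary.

From the CES first-order condition, (y/x)^(2/3) = P_x/P_y.
Solve for the ratio: y/x = [P_x/P_y]^(1.5).
With the ratio pinned down, the budget gives x* = M/(P_x + P_y·(y/x)) and y* = (y/x)·x*.
Numerically y/x = 0.507643, so x* = 85/(1.4 + 2.2·0.507643) = 33.7729 and y* = 0.507643·33.7729 = 17.1445.

x* = 33.7729, y* = 17.1445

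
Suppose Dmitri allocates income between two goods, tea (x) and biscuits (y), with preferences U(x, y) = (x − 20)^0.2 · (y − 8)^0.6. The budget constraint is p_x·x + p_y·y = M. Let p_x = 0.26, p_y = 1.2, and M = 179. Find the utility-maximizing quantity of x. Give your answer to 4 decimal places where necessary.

x* = 177.8846

Discretionary income = 179 − 20·0.26 − 8·1.2 = 164.2; x* = 20 + 0.25·164.2/0.26 = 177.8846.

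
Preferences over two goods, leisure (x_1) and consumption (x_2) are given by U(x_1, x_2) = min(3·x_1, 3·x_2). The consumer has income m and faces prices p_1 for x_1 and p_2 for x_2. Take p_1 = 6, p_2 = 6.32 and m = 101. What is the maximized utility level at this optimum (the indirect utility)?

Leontief preferences: the optimum is at the kink where x_1/3 = x_2/3, i.e. x_2 = x_1.
Budget: p_1·x_1 + p_2·x_1 = m, so (3·p_1 + 3·p_2)·x_1 = 3·m.
Demand: x_1*(p_1,p_2,m) = 3·m/(3·p_1 + 3·p_2), x_2* = 3·m/(3·p_1 + 3·p_2).
Here 3·6 + 3·6.32 = 36.96, giving x_1* = 8.1981 and x_2* = 8.1981.
Utility at the optimum: U(8.1981, 8.1981) = 24.5942.

V = 24.5942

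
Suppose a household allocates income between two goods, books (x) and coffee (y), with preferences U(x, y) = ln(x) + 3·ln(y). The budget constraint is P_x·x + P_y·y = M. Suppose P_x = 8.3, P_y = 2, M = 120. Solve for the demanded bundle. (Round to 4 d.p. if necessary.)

Tangency: MRS = (1/3)·y/x = P_x/P_y.
So P_y·y = 3·P_x·x; combined with the budget, a share 0.25 of income goes to x.
Demand: x*(P_x,P_y,M) = 0.25·M/P_x and y* = 0.75·M/P_y.
At P_x=8.3, P_y=2, M=120: x* = 0.25·120/8.3 = 3.6145, y* = 45.

x* = 3.6145, y* = 45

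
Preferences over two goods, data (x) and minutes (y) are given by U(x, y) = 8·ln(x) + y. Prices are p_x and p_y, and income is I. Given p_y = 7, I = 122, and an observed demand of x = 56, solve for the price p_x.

Set MRS = p_x/p_y: (8/x)/1 = p_x/p_y.
So x*(p_x,p_y) = 8·p_y/p_x, independent of income; and y* = (I − 8·p_y)/p_y.
Set x* = 56 in the demand function and solve for p_x: p_x = 1.

p_x = 1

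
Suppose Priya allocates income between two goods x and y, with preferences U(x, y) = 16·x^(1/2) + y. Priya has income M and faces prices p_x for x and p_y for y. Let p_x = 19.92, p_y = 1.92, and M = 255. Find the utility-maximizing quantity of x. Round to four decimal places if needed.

Utility is quasi-linear in y; the FOC for x is 8/√x = p_x/p_y.
Thus x* = (8·p_y/p_x)² — independent of M — with the rest of income spent on y.
Plugging in: x* = (8·1.92/19.92)² = 0.5946.

x* = 0.5946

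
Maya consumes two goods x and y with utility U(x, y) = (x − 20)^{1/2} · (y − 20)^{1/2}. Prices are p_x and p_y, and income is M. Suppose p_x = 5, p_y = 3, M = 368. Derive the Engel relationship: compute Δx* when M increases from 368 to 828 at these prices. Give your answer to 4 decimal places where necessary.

MRS = (y−20)/(x−20). Tangency with p_x/p_y gives y−20 = (p_x/p_y)·(x−20).
After buying the subsistence bundle (20, 20), a share 0.5 of the remaining income goes to x: x* = 20 + 0.5·(M − 20p_x − 20p_y)/p_x.
Discretionary income = 368 − 20·5 − 20·3 = 208; x* = 20 + 0.5·208/5 = 40.8.
At M' = 828: x* = 86.8. Change: 86.8 − 40.8 = 46.

Δx* = 46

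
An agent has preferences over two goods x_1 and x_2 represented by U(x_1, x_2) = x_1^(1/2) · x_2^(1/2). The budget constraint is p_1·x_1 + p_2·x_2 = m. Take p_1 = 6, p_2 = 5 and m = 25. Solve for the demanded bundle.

x_1* = 2.0833, x_2* = 2.5

MU_x_1/MU_x_2 = (0.5·x_2)/(0.5·x_1); tangency sets this equal to p_1/p_2.
Rearranging, p_2·x_2 = p_1·x_1. Substituting into the budget gives p_1·x_1·(1 + 1) = m.
Demand: x_1*(p_1,p_2,m) = 0.5·m/p_1 and x_2* = 0.5·m/p_2.
At p_1=6, p_2=5, m=25: x_1* = 0.5·25/6 = 2.0833, x_2* = 2.5.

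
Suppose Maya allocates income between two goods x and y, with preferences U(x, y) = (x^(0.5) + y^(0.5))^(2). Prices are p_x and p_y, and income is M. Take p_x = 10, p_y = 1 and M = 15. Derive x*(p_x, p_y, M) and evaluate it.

Numerically y/x = 100, so x* = 15/(10 + 1·100) = 0.1364.

x* = 0.1364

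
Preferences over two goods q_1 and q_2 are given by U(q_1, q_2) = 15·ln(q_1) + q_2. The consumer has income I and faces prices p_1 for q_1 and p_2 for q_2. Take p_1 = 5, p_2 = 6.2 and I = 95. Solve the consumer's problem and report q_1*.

MU_q_1 = 15/q_1, MU_q_2 = 1. Tangency: 15/q_1 = p_1/p_2.
So q_1*(p_1,p_2) = 15·p_2/p_1, independent of income; and q_2* = (I − 15·p_2)/p_2.
At the given prices: q_1* = 15·6.2/5 = 18.6.

q_1* = 18.6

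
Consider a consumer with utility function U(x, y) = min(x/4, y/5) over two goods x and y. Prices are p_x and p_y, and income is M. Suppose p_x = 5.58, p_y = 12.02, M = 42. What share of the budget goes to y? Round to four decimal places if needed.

Leontief preferences: the optimum is at the kink where x/4 = y/5, i.e. y = (5/4)·x.
Budget: p_x·x + p_y·(5/4)·x = M, so (4·p_x + 5·p_y)·x = 4·M.
Demand: x*(p_x,p_y,M) = 4·M/(4·p_x + 5·p_y), y* = 5·M/(4·p_x + 5·p_y).
Here 4·5.58 + 5·12.02 = 82.42, giving x* = 2.0383 and y* = 2.5479.
Expenditure on y: 12.02·2.5479 = 30.6261; share = 0.7292.

share on y = 0.7292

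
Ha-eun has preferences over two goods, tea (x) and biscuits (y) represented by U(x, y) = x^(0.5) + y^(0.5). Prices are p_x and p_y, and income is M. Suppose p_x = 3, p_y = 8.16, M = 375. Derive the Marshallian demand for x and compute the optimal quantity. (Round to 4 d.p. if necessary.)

From the CES first-order condition, (y/x)^(0.5) = p_x/p_y.
Solve for the ratio: y/x = [p_x/p_y]^(2).
Substitute y = (y/x)·x into the budget: x* = M/(p_x + p_y·(y/x)).
Numerically y/x = 0.135164, so x* = 375/(3 + 8.16·0.135164) = 91.3978.

x* = 91.3978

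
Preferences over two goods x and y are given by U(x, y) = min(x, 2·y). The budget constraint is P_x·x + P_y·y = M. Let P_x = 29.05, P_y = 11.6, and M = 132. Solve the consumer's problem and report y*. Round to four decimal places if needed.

y* = 1.8938

Leontief preferences: the optimum is at the kink where x/2 = y/1, i.e. y = (1/2)·x.
Budget: P_x·x + P_y·(1/2)·x = M, so (2·P_x + P_y)·x = 2·M.
Demand: x*(P_x,P_y,M) = 2·M/(2·P_x + P_y), y* = M/(2·P_x + P_y).
Here 2·29.05 + 11.6 = 69.7, giving y* = 1.8938.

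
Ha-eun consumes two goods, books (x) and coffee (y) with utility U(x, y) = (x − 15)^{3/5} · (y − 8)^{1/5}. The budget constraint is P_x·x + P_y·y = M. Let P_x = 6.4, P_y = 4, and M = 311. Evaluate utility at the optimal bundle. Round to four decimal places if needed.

V = 10.2439

MRS = 3·(y−8)/(x−15). Tangency with P_x/P_y gives y−8 = (1/3)·(P_x/P_y)·(x−15).
Substituting into the budget: x* = 15 + 0.75·(M − 15·P_x − 8·P_y)/P_x, and y* = 8 + 0.25·(…)/P_y.
Discretionary income = 311 − 15·6.4 − 8·4 = 183; x* = 15 + 0.75·183/6.4 = 36.4453; y* = 8 + 0.25·183/4 = 19.4375.
Utility at the optimum: U(36.4453, 19.4375) = 10.2439.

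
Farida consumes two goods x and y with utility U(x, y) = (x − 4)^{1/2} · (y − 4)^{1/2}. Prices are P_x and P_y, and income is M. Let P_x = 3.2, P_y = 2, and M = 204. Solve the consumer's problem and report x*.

Let x' = x−4, y' = y−4. MRS = y'/x' = P_x/P_y.
After buying the subsistence bundle (4, 4), a share 0.5 of the remaining income goes to x: x* = 4 + 0.5·(M − 4P_x − 4P_y)/P_x.
Discretionary income = 204 − 4·3.2 − 4·2 = 183.2; x* = 4 + 0.5·183.2/3.2 = 32.625.

x* = 32.625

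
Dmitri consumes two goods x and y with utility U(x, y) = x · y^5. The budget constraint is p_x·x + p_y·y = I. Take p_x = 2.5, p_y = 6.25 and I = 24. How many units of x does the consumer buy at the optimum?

Demand: x*(p_x,p_y,I) = 1/6·I/p_x and y* = 5/6·I/p_y.
At p_x=2.5, p_y=6.25, I=24: x* = 1/6·24/2.5 = 1.6.

x* = 1.6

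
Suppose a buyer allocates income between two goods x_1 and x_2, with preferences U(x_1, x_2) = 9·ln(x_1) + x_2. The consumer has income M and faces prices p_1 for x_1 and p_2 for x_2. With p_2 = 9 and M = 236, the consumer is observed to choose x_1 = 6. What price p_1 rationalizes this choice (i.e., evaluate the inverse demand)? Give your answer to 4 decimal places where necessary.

Set MRS = p_1/p_2: (9/x_1)/1 = p_1/p_2.
So x_1*(p_1,p_2) = 9·p_2/p_1, independent of income; and x_2* = (M − 9·p_2)/p_2.
Set x_1* = 6 in the demand function and solve for p_1: p_1 = 13.5.

p_1 = 13.5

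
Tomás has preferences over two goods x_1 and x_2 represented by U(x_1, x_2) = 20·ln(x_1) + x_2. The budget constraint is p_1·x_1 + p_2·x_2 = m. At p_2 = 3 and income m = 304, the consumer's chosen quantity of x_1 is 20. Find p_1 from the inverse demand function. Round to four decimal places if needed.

MU_x_1 = 20/x_1, MU_x_2 = 1. Tangency: 20/x_1 = p_1/p_2.
So x_1*(p_1,p_2) = 20·p_2/p_1, independent of income; and x_2* = (m − 20·p_2)/p_2.
Set x_1* = 20 in the demand function and solve for p_1: p_1 = 3.

p_1 = 3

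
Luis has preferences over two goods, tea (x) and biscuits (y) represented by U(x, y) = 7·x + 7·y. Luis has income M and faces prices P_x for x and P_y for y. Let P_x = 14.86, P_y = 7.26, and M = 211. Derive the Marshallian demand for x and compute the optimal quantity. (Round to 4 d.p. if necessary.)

Linear utility — the consumer picks whichever good has higher MU/price: 7/14.86 = 0.4711 vs 7/7.26 = 0.9642.
y gives more utility per dollar, so spend all income on y: y* = M/P_y, x* = 0.
Numerically: x* = 0, y* = 29.0634.

x* = 0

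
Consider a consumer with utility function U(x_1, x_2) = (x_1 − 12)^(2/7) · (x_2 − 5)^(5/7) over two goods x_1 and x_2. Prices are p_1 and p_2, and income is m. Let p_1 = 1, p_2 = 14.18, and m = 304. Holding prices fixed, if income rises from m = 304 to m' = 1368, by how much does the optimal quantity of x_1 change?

MRS = (2/5)·(x_2−5)/(x_1−12). Tangency with p_1/p_2 gives x_2−5 = (5/2)·(p_1/p_2)·(x_1−12).
After buying the subsistence bundle (12, 5), a share 2/7 of the remaining income goes to x_1: x_1* = 12 + 2/7·(m − 12p_1 − 5p_2)/p_1.
Discretionary income = 304 − 12·1 − 5·14.18 = 221.1; x_1* = 12 + 2/7·221.1/1 = 75.1714.
At m' = 1368: x_1* = 379.1714. Change: 379.1714 − 75.1714 = 304.

Δx_1* = 304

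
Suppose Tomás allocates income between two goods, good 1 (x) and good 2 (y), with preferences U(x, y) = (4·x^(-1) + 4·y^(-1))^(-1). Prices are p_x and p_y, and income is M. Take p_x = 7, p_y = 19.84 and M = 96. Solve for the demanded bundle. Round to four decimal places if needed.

With the ratio pinned down, the budget gives x* = M/(p_x + p_y·(y/x)) and y* = (y/x)·x*.
Numerically y/x = 0.593989, so x* = 96/(7 + 19.84·0.593989) = 5.1105 and y* = 0.593989·5.1105 = 3.0356.

x* = 5.1105, y* = 3.0356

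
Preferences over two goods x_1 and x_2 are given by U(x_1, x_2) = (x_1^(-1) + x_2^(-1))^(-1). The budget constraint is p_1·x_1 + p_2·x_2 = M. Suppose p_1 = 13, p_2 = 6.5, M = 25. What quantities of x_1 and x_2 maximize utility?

x_1* = 1.1265, x_2* = 1.5931

With the ratio pinned down, the budget gives x_1* = M/(p_1 + p_2·(x_2/x_1)) and x_2* = (x_2/x_1)·x_1*.
Numerically x_2/x_1 = 1.414214, so x_1* = 25/(13 + 6.5·1.414214) = 1.1265 and x_2* = 1.414214·1.1265 = 1.5931.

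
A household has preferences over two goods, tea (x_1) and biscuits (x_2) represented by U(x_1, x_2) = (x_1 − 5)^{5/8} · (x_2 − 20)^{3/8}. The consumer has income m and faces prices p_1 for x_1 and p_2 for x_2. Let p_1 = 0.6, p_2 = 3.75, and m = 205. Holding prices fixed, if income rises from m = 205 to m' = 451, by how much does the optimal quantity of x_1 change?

Δx_1* = 256.25

This is Cobb-Douglas in (x_1−5, x_2−20): tangency gives 0.625·p_2·(x_2−20) = 0.375·p_1·(x_1−5).
After buying the subsistence bundle (5, 20), a share 0.625 of the remaining income goes to x_1: x_1* = 5 + 0.625·(m − 5p_1 − 20p_2)/p_1.
Discretionary income = 205 − 5·0.6 − 20·3.75 = 127; x_1* = 5 + 0.625·127/0.6 = 137.2917.
At m' = 451: x_1* = 393.5417. Change: 393.5417 − 137.2917 = 256.25.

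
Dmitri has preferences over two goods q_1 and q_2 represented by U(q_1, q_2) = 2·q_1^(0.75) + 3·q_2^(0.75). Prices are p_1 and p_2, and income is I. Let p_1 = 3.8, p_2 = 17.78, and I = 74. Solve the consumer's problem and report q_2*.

q_2* = 0.196

From the CES first-order condition, (2/3)·(q_2/q_1)^(0.25) = p_1/p_2.
Hence q_2/q_1 = ((3/2)·p_1/p_2)^(1/(0.25)), i.e. raised to the 4 power.
With the ratio pinned down, the budget gives q_1* = I/(p_1 + p_2·(q_2/q_1)) and q_2* = (q_2/q_1)·q_1*.
Numerically q_2/q_1 = 0.010563, so q_1* = 74/(3.8 + 17.78·0.010563) = 18.5566 and q_2* = 0.010563·18.5566 = 0.196.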